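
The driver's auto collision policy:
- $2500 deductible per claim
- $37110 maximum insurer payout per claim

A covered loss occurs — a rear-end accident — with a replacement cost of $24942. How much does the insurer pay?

After the deductible, $24942 − $2500 = $22442 remains.
$22442 is within the $37110 limit, so the insurer pays $22442.

$22442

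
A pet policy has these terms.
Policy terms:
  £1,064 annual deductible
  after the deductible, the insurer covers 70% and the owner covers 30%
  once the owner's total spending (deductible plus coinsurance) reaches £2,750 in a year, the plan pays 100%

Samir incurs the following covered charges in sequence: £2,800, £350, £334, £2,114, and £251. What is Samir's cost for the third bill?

£100.20

#1 (£2,800): £1,064 to deductible, leaving £1,736; 30% of £1,736 = £520.80. Owner pays £1,584.80; OOP now £1,584.80.
#2 (£350): deductible met; 30% of £350 = £105. Cost to owner: £105. OOP to date £1,689.80.
#3 (£334): deductible met; 30% of £334 = £100.20. Cost to owner: £100.20. OOP to date £1,790.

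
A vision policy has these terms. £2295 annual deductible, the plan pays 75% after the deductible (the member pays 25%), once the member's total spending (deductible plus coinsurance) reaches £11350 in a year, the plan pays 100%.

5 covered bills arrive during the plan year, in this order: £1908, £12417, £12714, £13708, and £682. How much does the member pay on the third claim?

Claim 1 — £1908: entire amount goes to the deductible. Member pays £1908; OOP now £1908.
Claim 2 — £12417: £387 to deductible, leaving £12030; member's 25% is £3007.50. Member pays £3394.50; OOP now £5302.50.
Claim 3 — £12714: deductible met; 25% of £12714 = £3178.50. Member pays £3178.50; OOP now £8481.

£3178.50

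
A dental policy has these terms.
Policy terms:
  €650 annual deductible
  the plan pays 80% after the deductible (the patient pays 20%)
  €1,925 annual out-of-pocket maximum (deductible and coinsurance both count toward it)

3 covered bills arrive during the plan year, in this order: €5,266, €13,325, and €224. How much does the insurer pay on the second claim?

€12,973.20

#1 (€5,266): deductible takes €650, €4,616 remains; 20% of €4,616 = €923.20. Patient pays €1,573.20; OOP now €1,573.20. Insurer: €5,266 − €1,573.20 = €3,692.80.
#2 (€13,325): deductible met; 20% of €13,325 = €2,665. That would push OOP to €4,238.20, over the €1,925 cap, so patient pays €1,925 − €1,573.20 = €351.80. Insurer: €13,325 − €351.80 = €12,973.20.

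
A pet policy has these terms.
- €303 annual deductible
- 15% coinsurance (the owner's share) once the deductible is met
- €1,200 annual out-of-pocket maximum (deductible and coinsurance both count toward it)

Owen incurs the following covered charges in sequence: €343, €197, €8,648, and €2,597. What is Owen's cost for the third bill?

€861.45

Claim 1 — €343: €303 finishes the deductible; €40 goes to coinsurance; owner's 15% is €6. Owner pays €309; OOP now €309.
Claim 2 — €197: deductible already satisfied, so owner's share is 15% × €197 = €29.55. Cost to owner: €29.55. OOP to date €338.55.
Claim 3 — €8,648: 15% coinsurance on €8,648 = €1,297.20. Adding that to €338.55 gives €1,635.75, past the €1,200 cap; owner pays only €1,200 − €338.55 = €861.45.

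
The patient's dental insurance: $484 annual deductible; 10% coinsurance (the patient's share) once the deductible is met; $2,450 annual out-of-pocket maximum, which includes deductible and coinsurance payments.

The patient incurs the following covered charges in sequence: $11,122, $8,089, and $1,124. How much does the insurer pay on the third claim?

Bill 1, $11,122: $484 to deductible, leaving $10,638; 10% of $10,638 = $1,063.80. Cost to patient: $1,547.80. OOP to date $1,547.80. Plan pays $11,122 − $1,547.80 = $9,574.20.
Bill 2, $8,089: 10% coinsurance on $8,089 = $808.90. Cost to patient: $808.90. OOP to date $2,356.70. Insurer: $8,089 − $808.90 = $7,280.10.
Bill 3, $1,124: deductible met; 10% of $1,124 = $112.40. OOP would hit $2,469.10 > $2,450, so the cap limits the patient to $2,450 − $2,356.70 = $93.30. Plan pays $1,124 − $93.30 = $1,030.70.

$1,030.70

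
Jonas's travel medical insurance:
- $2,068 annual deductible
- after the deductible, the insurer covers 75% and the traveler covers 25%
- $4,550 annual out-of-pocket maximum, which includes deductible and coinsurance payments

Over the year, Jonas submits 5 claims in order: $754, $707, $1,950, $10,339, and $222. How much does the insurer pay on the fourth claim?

#1 ($754): entire amount goes to the deductible. Cost to traveler: $754. OOP to date $754. Insurer: $754 − $754 = $0.
#2 ($707): fully absorbed by the deductible. Traveler pays $707; OOP now $1,461. Insurer: $707 − $707 = $0.
#3 ($1,950): $607 to deductible, leaving $1,343; coinsurance $1,343 × 25% = $335.75. Cost to traveler: $942.75. OOP to date $2,403.75. Plan pays $1,950 − $942.75 = $1,007.25.
#4 ($10,339): deductible met; 25% of $10,339 = $2,584.75. That would push OOP to $4,988.50, over the $4,550 cap, so traveler pays $4,550 − $2,403.75 = $2,146.25. Plan pays $10,339 − $2,146.25 = $8,192.75.

$8,192.75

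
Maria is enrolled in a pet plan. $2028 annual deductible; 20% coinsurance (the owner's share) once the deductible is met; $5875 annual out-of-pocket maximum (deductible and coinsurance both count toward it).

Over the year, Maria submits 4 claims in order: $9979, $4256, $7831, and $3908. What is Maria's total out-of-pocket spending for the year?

Claim 1 — $9979: $2028 finishes the deductible; $7951 goes to coinsurance; owner's 20% is $1590.20. Owner owes $3618.20 (running OOP $3618.20).
Claim 2 — $4256: deductible already satisfied, so owner's share is 20% × $4256 = $851.20. Owner owes $851.20 (running OOP $4469.40).
Claim 3 — $7831: deductible already satisfied, so owner's share is 20% × $7831 = $1566.20. Adding that to $4469.40 gives $6035.60, past the $5875 cap; owner pays only $5875 − $4469.40 = $1405.60.
Claim 4 — $3908: deductible met; 20% of $3908 = $781.60. OOP would hit $6656.60 > $5875, so the cap limits the owner to $5875 − $5875 = $0.
Summing the owner's payments: $3618.20 + $851.20 + $1405.60 + $0 = $5875.

$5875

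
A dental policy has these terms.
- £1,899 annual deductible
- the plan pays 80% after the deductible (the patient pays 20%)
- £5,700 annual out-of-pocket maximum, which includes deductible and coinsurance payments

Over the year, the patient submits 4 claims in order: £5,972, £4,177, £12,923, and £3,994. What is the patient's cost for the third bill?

£2,151

Bill 1, £5,972: £1,899 finishes the deductible; £4,073 goes to coinsurance; patient's 20% is £814.60. Cost to patient: £2,713.60. OOP to date £2,713.60.
Bill 2, £4,177: deductible already satisfied, so patient's share is 20% × £4,177 = £835.40. Cost to patient: £835.40. OOP to date £3,549.
Bill 3, £12,923: 20% coinsurance on £12,923 = £2,584.60. Adding that to £3,549 gives £6,133.60, past the £5,700 cap; patient pays only £5,700 − £3,549 = £2,151.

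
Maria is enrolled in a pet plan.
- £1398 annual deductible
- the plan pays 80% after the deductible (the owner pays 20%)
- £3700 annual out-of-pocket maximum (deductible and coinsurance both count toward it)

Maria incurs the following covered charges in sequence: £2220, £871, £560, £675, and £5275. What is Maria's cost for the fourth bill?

£135

Claim 1 — £2220: deductible takes £1398, £822 remains; owner's 20% is £164.40. Owner pays £1562.40; OOP now £1562.40.
Claim 2 — £871: deductible met; 20% of £871 = £174.20. Cost to owner: £174.20. OOP to date £1736.60.
Claim 3 — £560: 20% coinsurance on £560 = £112. Cost to owner: £112. OOP to date £1848.60.
Claim 4 — £675: deductible already satisfied, so owner's share is 20% × £675 = £135. Owner owes £135 (running OOP £1983.60).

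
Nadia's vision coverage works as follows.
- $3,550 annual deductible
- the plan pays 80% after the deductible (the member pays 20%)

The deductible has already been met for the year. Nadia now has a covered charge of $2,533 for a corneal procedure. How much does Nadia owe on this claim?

With the deductible met, the entire $2,533 is subject to coinsurance.
20% of $2,533 = $506.60 falls to the member.

$506.60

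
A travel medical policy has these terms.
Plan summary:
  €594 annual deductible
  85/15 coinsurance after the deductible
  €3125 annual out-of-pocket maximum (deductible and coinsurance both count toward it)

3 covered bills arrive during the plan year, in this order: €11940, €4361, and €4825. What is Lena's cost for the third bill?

#1 (€11940): deductible takes €594, €11346 remains; coinsurance €11346 × 15% = €1701.90. Traveler owes €2295.90 (running OOP €2295.90).
#2 (€4361): deductible already satisfied, so traveler's share is 15% × €4361 = €654.15. Traveler owes €654.15 (running OOP €2950.05).
#3 (€4825): 15% coinsurance on €4825 = €723.75. OOP would hit €3673.80 > €3125, so the cap limits the traveler to €3125 − €2950.05 = €174.95.

€174.95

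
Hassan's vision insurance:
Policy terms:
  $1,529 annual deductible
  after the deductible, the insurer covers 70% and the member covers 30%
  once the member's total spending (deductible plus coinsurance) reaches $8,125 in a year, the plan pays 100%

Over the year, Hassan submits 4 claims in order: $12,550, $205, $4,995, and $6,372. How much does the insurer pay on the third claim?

$3,496.50

Bill 1, $12,550: deductible takes $1,529, $11,021 remains; 30% of $11,021 = $3,306.30. Cost to member: $4,835.30. OOP to date $4,835.30. Insurer: $12,550 − $4,835.30 = $7,714.70.
Bill 2, $205: deductible already satisfied, so member's share is 30% × $205 = $61.50. Cost to member: $61.50. OOP to date $4,896.80. Plan pays $205 − $61.50 = $143.50.
Bill 3, $4,995: deductible already satisfied, so member's share is 30% × $4,995 = $1,498.50. Member owes $1,498.50 (running OOP $6,395.30). Plan pays $4,995 − $1,498.50 = $3,496.50.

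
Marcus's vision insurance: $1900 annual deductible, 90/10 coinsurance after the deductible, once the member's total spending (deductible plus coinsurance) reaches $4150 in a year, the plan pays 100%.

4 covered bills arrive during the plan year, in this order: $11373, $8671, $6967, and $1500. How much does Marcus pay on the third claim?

$435.60

#1 ($11373): $1900 to deductible, leaving $9473; 10% of $9473 = $947.30. Cost to member: $2847.30. OOP to date $2847.30.
#2 ($8671): 10% coinsurance on $8671 = $867.10. Cost to member: $867.10. OOP to date $3714.40.
#3 ($6967): deductible met; 10% of $6967 = $696.70. OOP would hit $4411.10 > $4150, so the cap limits the member to $4150 − $3714.40 = $435.60.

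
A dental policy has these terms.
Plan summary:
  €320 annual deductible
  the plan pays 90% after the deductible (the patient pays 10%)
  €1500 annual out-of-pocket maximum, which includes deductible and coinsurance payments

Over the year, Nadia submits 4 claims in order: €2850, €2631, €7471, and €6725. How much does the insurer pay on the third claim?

€6807.10

Claim 1 — €2850: €320 finishes the deductible; €2530 goes to coinsurance; patient's 10% is €253. Patient owes €573 (running OOP €573). Insurer: €2850 − €573 = €2277.
Claim 2 — €2631: deductible already satisfied, so patient's share is 10% × €2631 = €263.10. Cost to patient: €263.10. OOP to date €836.10. Insurer: €2631 − €263.10 = €2367.90.
Claim 3 — €7471: deductible already satisfied, so patient's share is 10% × €7471 = €747.10. Adding that to €836.10 gives €1583.20, past the €1500 cap; patient pays only €1500 − €836.10 = €663.90. Insurer: €7471 − €663.90 = €6807.10.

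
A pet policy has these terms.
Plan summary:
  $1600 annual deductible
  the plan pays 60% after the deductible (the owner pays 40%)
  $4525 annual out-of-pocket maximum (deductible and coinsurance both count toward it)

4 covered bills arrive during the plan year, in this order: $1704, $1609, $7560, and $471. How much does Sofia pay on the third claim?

$2239.80

Bill 1, $1704: $1600 finishes the deductible; $104 goes to coinsurance; 40% of $104 = $41.60. Owner pays $1641.60; OOP now $1641.60.
Bill 2, $1609: deductible already satisfied, so owner's share is 40% × $1609 = $643.60. Owner owes $643.60 (running OOP $2285.20).
Bill 3, $7560: 40% coinsurance on $7560 = $3024. That would push OOP to $5309.20, over the $4525 cap, so owner pays $4525 − $2285.20 = $2239.80.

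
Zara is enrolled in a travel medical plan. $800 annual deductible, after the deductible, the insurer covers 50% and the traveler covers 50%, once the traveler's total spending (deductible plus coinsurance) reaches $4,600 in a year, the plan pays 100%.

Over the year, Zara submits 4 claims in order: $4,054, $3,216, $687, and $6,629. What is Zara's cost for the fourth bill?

Claim 1 — $4,054: $800 to deductible, leaving $3,254; coinsurance $3,254 × 50% = $1,627. Cost to traveler: $2,427. OOP to date $2,427.
Claim 2 — $3,216: deductible already satisfied, so traveler's share is 50% × $3,216 = $1,608. Traveler owes $1,608 (running OOP $4,035).
Claim 3 — $687: 50% coinsurance on $687 = $343.50. Cost to traveler: $343.50. OOP to date $4,378.50.
Claim 4 — $6,629: deductible met; 50% of $6,629 = $3,314.50. OOP would hit $7,693 > $4,600, so the cap limits the traveler to $4,600 − $4,378.50 = $221.50.

$221.50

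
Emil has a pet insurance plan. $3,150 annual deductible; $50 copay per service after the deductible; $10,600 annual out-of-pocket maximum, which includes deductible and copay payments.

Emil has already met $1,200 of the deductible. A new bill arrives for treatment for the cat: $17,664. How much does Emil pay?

$2,000

$1,200 of the $3,150 deductible is already met, leaving $1,950.
The remaining $15,714 (= $17,664 − $1,950) moves to the copay.
Copay on this service: $50.
So the owner owes $1,950 + $50 = $2,000 before any cap.
Cumulative spending $1,200 + $2,000 = $3,200 stays under the $10,600 maximum.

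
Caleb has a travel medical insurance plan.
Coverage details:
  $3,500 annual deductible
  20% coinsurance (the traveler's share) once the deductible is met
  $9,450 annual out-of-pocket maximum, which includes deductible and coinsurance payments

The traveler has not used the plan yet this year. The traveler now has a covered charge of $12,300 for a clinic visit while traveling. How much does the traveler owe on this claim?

The full $3,500 deductible is still open; $3,500 of this bill applies to it.
The remaining $8,800 (= $12,300 − $3,500) moves to coinsurance.
Traveler's 20% share of $8,800 is $1,760.
Traveler responsibility before any cap: $3,500 + $1,760 = $5,260.
Cumulative spending $0 + $5,260 = $5,260 stays under the $9,450 maximum.

$5,260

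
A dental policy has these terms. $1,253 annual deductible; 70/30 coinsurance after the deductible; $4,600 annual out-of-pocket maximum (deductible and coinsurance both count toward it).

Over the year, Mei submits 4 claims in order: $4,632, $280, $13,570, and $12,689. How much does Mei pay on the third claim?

Claim 1 — $4,632: $1,253 to deductible, leaving $3,379; patient's 30% is $1,013.70. Patient pays $2,266.70; OOP now $2,266.70.
Claim 2 — $280: deductible already satisfied, so patient's share is 30% × $280 = $84. Patient owes $84 (running OOP $2,350.70).
Claim 3 — $13,570: 30% coinsurance on $13,570 = $4,071. That would push OOP to $6,421.70, over the $4,600 cap, so patient pays $4,600 − $2,350.70 = $2,249.30.

$2,249.30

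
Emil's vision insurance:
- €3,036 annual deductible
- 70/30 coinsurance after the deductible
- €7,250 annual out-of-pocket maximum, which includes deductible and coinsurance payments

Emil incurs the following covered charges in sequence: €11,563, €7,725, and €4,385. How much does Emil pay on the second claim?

Claim 1 — €11,563: €3,036 finishes the deductible; €8,527 goes to coinsurance; member's 30% is €2,558.10. Cost to member: €5,594.10. OOP to date €5,594.10.
Claim 2 — €7,725: 30% coinsurance on €7,725 = €2,317.50. OOP would hit €7,911.60 > €7,250, so the cap limits the member to €7,250 − €5,594.10 = €1,655.90.

€1,655.90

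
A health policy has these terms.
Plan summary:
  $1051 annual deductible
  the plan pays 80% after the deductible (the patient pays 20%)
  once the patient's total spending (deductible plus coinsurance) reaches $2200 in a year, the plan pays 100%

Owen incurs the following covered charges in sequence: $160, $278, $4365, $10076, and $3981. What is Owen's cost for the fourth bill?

Claim 1 ($160): entire amount goes to the deductible. Patient owes $160 (running OOP $160).
Claim 2 ($278): entire amount goes to the deductible. Patient owes $278 (running OOP $438).
Claim 3 ($4365): $613 to deductible, leaving $3752; coinsurance $3752 × 20% = $750.40. Cost to patient: $1363.40. OOP to date $1801.40.
Claim 4 ($10076): deductible met; 20% of $10076 = $2015.20. Adding that to $1801.40 gives $3816.60, past the $2200 cap; patient pays only $2200 − $1801.40 = $398.60.

$398.60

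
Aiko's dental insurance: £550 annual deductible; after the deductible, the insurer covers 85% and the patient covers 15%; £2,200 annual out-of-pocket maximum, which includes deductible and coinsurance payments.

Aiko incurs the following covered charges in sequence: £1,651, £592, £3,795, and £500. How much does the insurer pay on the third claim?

£3,225.75

#1 (£1,651): £550 to deductible, leaving £1,101; patient's 15% is £165.15. Patient pays £715.15; OOP now £715.15. Plan pays £1,651 − £715.15 = £935.85.
#2 (£592): deductible met; 15% of £592 = £88.80. Cost to patient: £88.80. OOP to date £803.95. Plan pays £592 − £88.80 = £503.20.
#3 (£3,795): 15% coinsurance on £3,795 = £569.25. Cost to patient: £569.25. OOP to date £1,373.20. Plan pays £3,795 − £569.25 = £3,225.75.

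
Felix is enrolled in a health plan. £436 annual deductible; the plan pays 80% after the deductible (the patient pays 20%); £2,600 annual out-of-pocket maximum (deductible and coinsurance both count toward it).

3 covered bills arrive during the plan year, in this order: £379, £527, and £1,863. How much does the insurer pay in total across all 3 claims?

#1 (£379): all of it applies to the deductible. Patient owes £379 (running OOP £379). Insurer: £379 − £379 = £0.
#2 (£527): deductible takes £57, £470 remains; coinsurance £470 × 20% = £94. Cost to patient: £151. OOP to date £530. Insurer: £527 − £151 = £376.
#3 (£1,863): 20% coinsurance on £1,863 = £372.60. Patient owes £372.60 (running OOP £902.60). Plan pays £1,863 − £372.60 = £1,490.40.
Insurer total: £0 + £376 + £1,490.40 = £1,866.40.

£1,866.40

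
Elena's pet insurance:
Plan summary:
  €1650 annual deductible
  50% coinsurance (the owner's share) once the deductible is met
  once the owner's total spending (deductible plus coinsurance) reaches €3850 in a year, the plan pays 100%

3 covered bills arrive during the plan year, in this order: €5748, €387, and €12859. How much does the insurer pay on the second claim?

€236

Claim 1 — €5748: deductible takes €1650, €4098 remains; 50% of €4098 = €2049. Cost to owner: €3699. OOP to date €3699. Plan pays €5748 − €3699 = €2049.
Claim 2 — €387: deductible already satisfied, so owner's share is 50% × €387 = €193.50. OOP would hit €3892.50 > €3850, so the cap limits the owner to €3850 − €3699 = €151. Plan pays €387 − €151 = €236.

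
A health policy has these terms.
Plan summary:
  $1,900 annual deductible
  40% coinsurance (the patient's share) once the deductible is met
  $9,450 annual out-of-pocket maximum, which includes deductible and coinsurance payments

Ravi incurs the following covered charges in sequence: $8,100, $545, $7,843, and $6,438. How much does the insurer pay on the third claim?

Bill 1, $8,100: deductible takes $1,900, $6,200 remains; patient's 40% is $2,480. Cost to patient: $4,380. OOP to date $4,380. Plan pays $8,100 − $4,380 = $3,720.
Bill 2, $545: 40% coinsurance on $545 = $218. Cost to patient: $218. OOP to date $4,598. Insurer: $545 − $218 = $327.
Bill 3, $7,843: deductible met; 40% of $7,843 = $3,137.20. Patient pays $3,137.20; OOP now $7,735.20. Insurer: $7,843 − $3,137.20 = $4,705.80.

$4,705.80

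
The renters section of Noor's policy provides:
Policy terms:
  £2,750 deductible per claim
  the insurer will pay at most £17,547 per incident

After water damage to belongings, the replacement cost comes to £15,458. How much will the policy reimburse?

After the deductible, £15,458 − £2,750 = £12,708 remains.
£12,708 ≤ £17,547, so the limit doesn't bind; insurer pays £12,708.

£12,708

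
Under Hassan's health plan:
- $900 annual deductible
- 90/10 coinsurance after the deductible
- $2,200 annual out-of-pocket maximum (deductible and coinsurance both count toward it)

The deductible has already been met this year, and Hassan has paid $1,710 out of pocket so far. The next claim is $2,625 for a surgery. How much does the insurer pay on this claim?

$2,362.50

With the deductible met, the entire $2,625 is subject to coinsurance.
Coinsurance: $2,625 × 10% = $262.50.
Total out-of-pocket so far would be $1,710 + $262.50 = $1,972.50, below the $2,200 cap — no reduction.
The insurer covers the remainder: $2,625 − $262.50 = $2,362.50.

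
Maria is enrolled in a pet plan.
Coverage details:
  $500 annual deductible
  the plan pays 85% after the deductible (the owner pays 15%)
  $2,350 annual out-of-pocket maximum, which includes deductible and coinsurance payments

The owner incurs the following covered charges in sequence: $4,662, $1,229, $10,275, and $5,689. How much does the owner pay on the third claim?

#1 ($4,662): deductible takes $500, $4,162 remains; 15% of $4,162 = $624.30. Owner pays $1,124.30; OOP now $1,124.30.
#2 ($1,229): 15% coinsurance on $1,229 = $184.35. Owner pays $184.35; OOP now $1,308.65.
#3 ($10,275): 15% coinsurance on $10,275 = $1,541.25. That would push OOP to $2,849.90, over the $2,350 cap, so owner pays $2,350 − $1,308.65 = $1,041.35.

$1,041.35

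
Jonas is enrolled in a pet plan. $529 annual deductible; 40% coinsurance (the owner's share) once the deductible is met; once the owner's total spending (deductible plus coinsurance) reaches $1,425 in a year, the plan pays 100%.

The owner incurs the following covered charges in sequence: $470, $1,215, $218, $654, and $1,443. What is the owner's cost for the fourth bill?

$261.60

Bill 1, $470: entire amount goes to the deductible. Owner owes $470 (running OOP $470).
Bill 2, $1,215: $59 finishes the deductible; $1,156 goes to coinsurance; coinsurance $1,156 × 40% = $462.40. Owner pays $521.40; OOP now $991.40.
Bill 3, $218: 40% coinsurance on $218 = $87.20. Cost to owner: $87.20. OOP to date $1,078.60.
Bill 4, $654: deductible already satisfied, so owner's share is 40% × $654 = $261.60. Owner owes $261.60 (running OOP $1,340.20).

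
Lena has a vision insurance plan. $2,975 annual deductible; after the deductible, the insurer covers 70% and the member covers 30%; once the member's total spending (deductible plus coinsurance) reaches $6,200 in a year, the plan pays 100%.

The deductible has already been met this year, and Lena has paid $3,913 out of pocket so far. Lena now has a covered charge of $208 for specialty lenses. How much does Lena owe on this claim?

With the deductible met, the entire $208 is subject to coinsurance.
Member's 30% share of $208 is $62.40.
Total out-of-pocket so far would be $3,913 + $62.40 = $3,975.40, below the $6,200 cap — no reduction.

$62.40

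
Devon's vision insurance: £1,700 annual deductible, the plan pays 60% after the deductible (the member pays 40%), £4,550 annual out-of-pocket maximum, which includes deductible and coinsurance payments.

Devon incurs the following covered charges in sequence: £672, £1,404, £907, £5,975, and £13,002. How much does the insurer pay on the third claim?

Claim 1 (£672): all of it applies to the deductible. Cost to member: £672. OOP to date £672. Insurer: £672 − £672 = £0.
Claim 2 (£1,404): deductible takes £1,028, £376 remains; coinsurance £376 × 40% = £150.40. Member pays £1,178.40; OOP now £1,850.40. Insurer: £1,404 − £1,178.40 = £225.60.
Claim 3 (£907): 40% coinsurance on £907 = £362.80. Member pays £362.80; OOP now £2,213.20. Plan pays £907 − £362.80 = £544.20.

£544.20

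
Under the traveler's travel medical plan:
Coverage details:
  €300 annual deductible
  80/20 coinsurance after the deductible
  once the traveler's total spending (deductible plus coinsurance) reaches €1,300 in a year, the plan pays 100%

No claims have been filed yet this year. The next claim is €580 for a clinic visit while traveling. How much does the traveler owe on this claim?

Nothing has been paid toward the €300 deductible, so the first €300 of this charge is applied there.
After the €300 deductible portion, €580 − €300 = €280 is subject to coinsurance.
Coinsurance: €280 × 20% = €56.
That puts the traveler's cost at €300 + €56 = €356 before any cap.
Cumulative spending €0 + €356 = €356 stays under the €1,300 maximum.

€356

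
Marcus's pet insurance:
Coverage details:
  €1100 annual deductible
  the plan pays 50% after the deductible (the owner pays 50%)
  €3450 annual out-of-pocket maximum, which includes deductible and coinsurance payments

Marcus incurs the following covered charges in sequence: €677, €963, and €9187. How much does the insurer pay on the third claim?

€7107

Claim 1 (€677): all of it applies to the deductible. Cost to owner: €677. OOP to date €677. Insurer: €677 − €677 = €0.
Claim 2 (€963): €423 finishes the deductible; €540 goes to coinsurance; 50% of €540 = €270. Owner owes €693 (running OOP €1370). Insurer: €963 − €693 = €270.
Claim 3 (€9187): deductible already satisfied, so owner's share is 50% × €9187 = €4593.50. OOP would hit €5963.50 > €3450, so the cap limits the owner to €3450 − €1370 = €2080. Insurer: €9187 − €2080 = €7107.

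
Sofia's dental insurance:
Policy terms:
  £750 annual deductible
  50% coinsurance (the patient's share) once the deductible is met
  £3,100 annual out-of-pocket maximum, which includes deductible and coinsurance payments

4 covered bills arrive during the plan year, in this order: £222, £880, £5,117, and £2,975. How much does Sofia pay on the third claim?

#1 (£222): entire amount goes to the deductible. Patient pays £222; OOP now £222.
#2 (£880): deductible takes £528, £352 remains; patient's 50% is £176. Cost to patient: £704. OOP to date £926.
#3 (£5,117): 50% coinsurance on £5,117 = £2,558.50. Adding that to £926 gives £3,484.50, past the £3,100 cap; patient pays only £3,100 − £926 = £2,174.

£2,174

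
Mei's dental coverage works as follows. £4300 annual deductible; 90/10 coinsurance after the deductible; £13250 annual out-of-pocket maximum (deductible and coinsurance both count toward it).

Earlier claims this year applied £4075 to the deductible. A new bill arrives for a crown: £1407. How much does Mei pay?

£343.20

Remaining deductible: £4300 − £4075 = £225.
That leaves £1407 − £225 = £1182 for coinsurance.
Patient's 10% share of £1182 is £118.20.
Patient responsibility before any cap: £225 + £118.20 = £343.20.
Total out-of-pocket so far would be £4075 + £343.20 = £4418.20, below the £13250 cap — no reduction.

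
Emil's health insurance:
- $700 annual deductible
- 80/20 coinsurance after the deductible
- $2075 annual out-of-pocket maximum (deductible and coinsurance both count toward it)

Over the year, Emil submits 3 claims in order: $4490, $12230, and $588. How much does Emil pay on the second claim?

$617

#1 ($4490): deductible takes $700, $3790 remains; 20% of $3790 = $758. Cost to patient: $1458. OOP to date $1458.
#2 ($12230): deductible met; 20% of $12230 = $2446. That would push OOP to $3904, over the $2075 cap, so patient pays $2075 − $1458 = $617.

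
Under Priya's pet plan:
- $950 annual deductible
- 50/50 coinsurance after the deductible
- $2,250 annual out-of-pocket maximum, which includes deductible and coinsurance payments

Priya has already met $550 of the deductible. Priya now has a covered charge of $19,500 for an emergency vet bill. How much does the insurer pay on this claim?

Remaining deductible: $950 − $550 = $400.
That leaves $19,500 − $400 = $19,100 for coinsurance.
Coinsurance: $19,100 × 50% = $9,550.
Owner responsibility before any cap: $400 + $9,550 = $9,950.
Adding $9,950 to the $550 already spent would give $10,500, which exceeds the $2,250 cap; the owner pays just $2,250 − $550 = $1,700.
The plan picks up $19,500 − $1,700 = $17,800.

$17,800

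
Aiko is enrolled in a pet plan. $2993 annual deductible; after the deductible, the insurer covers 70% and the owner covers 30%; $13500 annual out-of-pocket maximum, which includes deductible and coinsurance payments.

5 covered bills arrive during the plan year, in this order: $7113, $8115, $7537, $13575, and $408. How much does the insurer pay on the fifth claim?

#1 ($7113): $2993 finishes the deductible; $4120 goes to coinsurance; owner's 30% is $1236. Owner owes $4229 (running OOP $4229). Plan pays $7113 − $4229 = $2884.
#2 ($8115): 30% coinsurance on $8115 = $2434.50. Owner owes $2434.50 (running OOP $6663.50). Plan pays $8115 − $2434.50 = $5680.50.
#3 ($7537): deductible met; 30% of $7537 = $2261.10. Owner owes $2261.10 (running OOP $8924.60). Insurer: $7537 − $2261.10 = $5275.90.
#4 ($13575): 30% coinsurance on $13575 = $4072.50. Owner owes $4072.50 (running OOP $12997.10). Insurer: $13575 − $4072.50 = $9502.50.
#5 ($408): deductible met; 30% of $408 = $122.40. Cost to owner: $122.40. OOP to date $13119.50. Insurer: $408 − $122.40 = $285.60.

$285.60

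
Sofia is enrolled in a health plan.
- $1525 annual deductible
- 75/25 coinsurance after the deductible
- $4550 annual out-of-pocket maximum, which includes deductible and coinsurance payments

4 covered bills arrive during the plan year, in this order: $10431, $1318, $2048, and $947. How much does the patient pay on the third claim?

#1 ($10431): $1525 to deductible, leaving $8906; patient's 25% is $2226.50. Patient pays $3751.50; OOP now $3751.50.
#2 ($1318): deductible already satisfied, so patient's share is 25% × $1318 = $329.50. Patient owes $329.50 (running OOP $4081).
#3 ($2048): deductible already satisfied, so patient's share is 25% × $2048 = $512. That would push OOP to $4593, over the $4550 cap, so patient pays $4550 − $4081 = $469.

$469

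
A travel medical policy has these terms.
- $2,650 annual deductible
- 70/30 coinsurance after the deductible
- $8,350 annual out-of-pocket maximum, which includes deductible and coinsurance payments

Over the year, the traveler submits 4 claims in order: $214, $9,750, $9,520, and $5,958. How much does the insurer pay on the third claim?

$6,664

#1 ($214): fully absorbed by the deductible. Traveler pays $214; OOP now $214. Insurer: $214 − $214 = $0.
#2 ($9,750): $2,436 finishes the deductible; $7,314 goes to coinsurance; 30% of $7,314 = $2,194.20. Traveler owes $4,630.20 (running OOP $4,844.20). Plan pays $9,750 − $4,630.20 = $5,119.80.
#3 ($9,520): deductible met; 30% of $9,520 = $2,856. Traveler pays $2,856; OOP now $7,700.20. Insurer: $9,520 − $2,856 = $6,664.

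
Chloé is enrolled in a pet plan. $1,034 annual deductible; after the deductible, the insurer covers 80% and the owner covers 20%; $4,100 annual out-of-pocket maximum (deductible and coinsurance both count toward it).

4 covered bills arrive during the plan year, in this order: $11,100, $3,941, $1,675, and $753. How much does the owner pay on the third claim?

Claim 1 — $11,100: deductible takes $1,034, $10,066 remains; 20% of $10,066 = $2,013.20. Owner pays $3,047.20; OOP now $3,047.20.
Claim 2 — $3,941: 20% coinsurance on $3,941 = $788.20. Cost to owner: $788.20. OOP to date $3,835.40.
Claim 3 — $1,675: deductible met; 20% of $1,675 = $335. Adding that to $3,835.40 gives $4,170.40, past the $4,100 cap; owner pays only $4,100 − $3,835.40 = $264.60.

$264.60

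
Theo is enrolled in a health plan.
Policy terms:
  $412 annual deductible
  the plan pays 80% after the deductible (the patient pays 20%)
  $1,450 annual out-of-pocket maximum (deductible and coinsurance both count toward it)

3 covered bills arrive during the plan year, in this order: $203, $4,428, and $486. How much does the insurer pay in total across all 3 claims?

$3,764

Claim 1 — $203: fully absorbed by the deductible. Cost to patient: $203. OOP to date $203. Insurer: $203 − $203 = $0.
Claim 2 — $4,428: $209 to deductible, leaving $4,219; coinsurance $4,219 × 20% = $843.80. Patient owes $1,052.80 (running OOP $1,255.80). Insurer: $4,428 − $1,052.80 = $3,375.20.
Claim 3 — $486: deductible already satisfied, so patient's share is 20% × $486 = $97.20. Cost to patient: $97.20. OOP to date $1,353. Insurer: $486 − $97.20 = $388.80.
Insurer total: $0 + $3,375.20 + $388.80 = $3,764.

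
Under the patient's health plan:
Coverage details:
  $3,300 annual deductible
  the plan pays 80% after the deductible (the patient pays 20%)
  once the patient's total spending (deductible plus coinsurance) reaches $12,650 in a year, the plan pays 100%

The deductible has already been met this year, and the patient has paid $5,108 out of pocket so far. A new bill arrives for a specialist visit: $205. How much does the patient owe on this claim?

$41

With the deductible met, the entire $205 is subject to coinsurance.
Patient's 20% share of $205 is $41.
Total out-of-pocket so far would be $5,108 + $41 = $5,149, below the $12,650 cap — no reduction.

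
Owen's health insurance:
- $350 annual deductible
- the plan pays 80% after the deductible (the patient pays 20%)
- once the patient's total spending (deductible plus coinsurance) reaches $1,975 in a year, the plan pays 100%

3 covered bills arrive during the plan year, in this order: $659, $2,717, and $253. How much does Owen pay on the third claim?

$50.60

Bill 1, $659: $350 finishes the deductible; $309 goes to coinsurance; coinsurance $309 × 20% = $61.80. Patient pays $411.80; OOP now $411.80.
Bill 2, $2,717: 20% coinsurance on $2,717 = $543.40. Patient owes $543.40 (running OOP $955.20).
Bill 3, $253: deductible met; 20% of $253 = $50.60. Patient owes $50.60 (running OOP $1,005.80).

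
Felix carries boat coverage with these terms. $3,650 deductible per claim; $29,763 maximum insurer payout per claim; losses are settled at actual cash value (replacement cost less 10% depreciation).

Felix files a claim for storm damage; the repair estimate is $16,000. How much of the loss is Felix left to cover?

Actual cash value after 10% depreciation: $16,000 × 90% = $14,400.
Less the $3,650 deductible: $14,400 − $3,650 = $10,750.
$10,750 is within the $29,763 limit, so the insurer pays $10,750.
Owner's share is the uncovered remainder: $16,000 − $10,750 = $5,250.

$5,250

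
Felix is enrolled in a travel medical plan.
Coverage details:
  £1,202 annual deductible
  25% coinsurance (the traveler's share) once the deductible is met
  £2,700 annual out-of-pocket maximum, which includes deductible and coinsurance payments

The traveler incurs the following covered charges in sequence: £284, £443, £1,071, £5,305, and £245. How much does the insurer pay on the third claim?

Claim 1 (£284): all of it applies to the deductible. Traveler owes £284 (running OOP £284). Insurer: £284 − £284 = £0.
Claim 2 (£443): entire amount goes to the deductible. Cost to traveler: £443. OOP to date £727. Insurer: £443 − £443 = £0.
Claim 3 (£1,071): £475 to deductible, leaving £596; 25% of £596 = £149. Traveler pays £624; OOP now £1,351. Insurer: £1,071 − £624 = £447.

£447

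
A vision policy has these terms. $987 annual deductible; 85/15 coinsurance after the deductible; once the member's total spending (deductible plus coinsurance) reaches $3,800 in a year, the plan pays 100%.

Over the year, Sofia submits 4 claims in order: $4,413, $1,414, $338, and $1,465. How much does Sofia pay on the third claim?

#1 ($4,413): deductible takes $987, $3,426 remains; member's 15% is $513.90. Member pays $1,500.90; OOP now $1,500.90.
#2 ($1,414): 15% coinsurance on $1,414 = $212.10. Member owes $212.10 (running OOP $1,713).
#3 ($338): 15% coinsurance on $338 = $50.70. Member owes $50.70 (running OOP $1,763.70).

$50.70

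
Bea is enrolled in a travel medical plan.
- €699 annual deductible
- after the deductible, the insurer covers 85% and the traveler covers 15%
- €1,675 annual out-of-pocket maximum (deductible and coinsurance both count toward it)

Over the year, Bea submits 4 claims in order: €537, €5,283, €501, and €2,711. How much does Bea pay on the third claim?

€75.15

Claim 1 — €537: entire amount goes to the deductible. Traveler owes €537 (running OOP €537).
Claim 2 — €5,283: €162 to deductible, leaving €5,121; 15% of €5,121 = €768.15. Traveler owes €930.15 (running OOP €1,467.15).
Claim 3 — €501: deductible met; 15% of €501 = €75.15. Traveler owes €75.15 (running OOP €1,542.30).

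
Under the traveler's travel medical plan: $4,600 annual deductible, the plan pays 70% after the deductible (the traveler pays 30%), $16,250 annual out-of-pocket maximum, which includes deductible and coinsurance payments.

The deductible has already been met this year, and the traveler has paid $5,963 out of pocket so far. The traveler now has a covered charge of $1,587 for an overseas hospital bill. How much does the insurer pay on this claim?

$1,110.90

With the deductible met, the entire $1,587 is subject to coinsurance.
Traveler's 30% share of $1,587 is $476.10.
Year-to-date out-of-pocket becomes $5,963 + $476.10 = $6,439.10, still under the $16,250 maximum, so no cap applies.
The plan picks up $1,587 − $476.10 = $1,110.90.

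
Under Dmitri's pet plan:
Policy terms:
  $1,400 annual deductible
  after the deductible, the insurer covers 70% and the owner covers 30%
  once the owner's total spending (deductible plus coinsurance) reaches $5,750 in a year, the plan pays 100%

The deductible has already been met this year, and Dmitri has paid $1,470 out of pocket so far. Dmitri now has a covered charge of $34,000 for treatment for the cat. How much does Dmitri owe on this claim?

With the deductible met, the entire $34,000 is subject to coinsurance.
Coinsurance: $34,000 × 30% = $10,200.
Adding $10,200 to the $1,470 already spent would give $11,670, which exceeds the $5,750 cap; the owner pays just $5,750 − $1,470 = $4,280.

$4,280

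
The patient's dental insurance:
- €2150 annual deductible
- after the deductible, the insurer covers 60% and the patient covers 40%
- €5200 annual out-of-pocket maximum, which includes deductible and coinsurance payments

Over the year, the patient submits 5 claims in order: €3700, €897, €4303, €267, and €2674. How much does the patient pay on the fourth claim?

Claim 1 — €3700: €2150 to deductible, leaving €1550; patient's 40% is €620. Patient pays €2770; OOP now €2770.
Claim 2 — €897: deductible met; 40% of €897 = €358.80. Patient owes €358.80 (running OOP €3128.80).
Claim 3 — €4303: 40% coinsurance on €4303 = €1721.20. Cost to patient: €1721.20. OOP to date €4850.
Claim 4 — €267: deductible met; 40% of €267 = €106.80. Patient owes €106.80 (running OOP €4956.80).

€106.80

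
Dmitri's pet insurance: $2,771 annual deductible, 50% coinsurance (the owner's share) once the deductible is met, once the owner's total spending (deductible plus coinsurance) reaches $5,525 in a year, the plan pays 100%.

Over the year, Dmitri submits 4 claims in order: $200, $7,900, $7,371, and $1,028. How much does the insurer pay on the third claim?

Claim 1 ($200): fully absorbed by the deductible. Cost to owner: $200. OOP to date $200. Plan pays $200 − $200 = $0.
Claim 2 ($7,900): $2,571 finishes the deductible; $5,329 goes to coinsurance; coinsurance $5,329 × 50% = $2,664.50. Cost to owner: $5,235.50. OOP to date $5,435.50. Plan pays $7,900 − $5,235.50 = $2,664.50.
Claim 3 ($7,371): deductible already satisfied, so owner's share is 50% × $7,371 = $3,685.50. Adding that to $5,435.50 gives $9,121, past the $5,525 cap; owner pays only $5,525 − $5,435.50 = $89.50. Insurer: $7,371 − $89.50 = $7,281.50.

$7,281.50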